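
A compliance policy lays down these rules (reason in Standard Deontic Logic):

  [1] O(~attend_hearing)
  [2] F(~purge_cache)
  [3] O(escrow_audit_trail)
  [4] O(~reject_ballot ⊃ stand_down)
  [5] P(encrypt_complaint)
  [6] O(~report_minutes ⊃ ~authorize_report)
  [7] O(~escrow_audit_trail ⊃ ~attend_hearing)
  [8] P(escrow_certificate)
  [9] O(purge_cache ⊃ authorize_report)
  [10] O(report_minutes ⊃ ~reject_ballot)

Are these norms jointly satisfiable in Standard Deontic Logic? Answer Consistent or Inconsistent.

Consistent

Premise 7 is O(~escrow_audit_trail ⊃ ~attend_hearing); even if O(~attend_hearing) held, inferring O(~escrow_audit_trail) would be affirming the consequent — invalid.
So O(~escrow_audit_trail) is not derivable, and the apparent clash with O(escrow_audit_trail) does not arise.
A world satisfying every obligation exists (e.g. attend_hearing=false, authorize_report=true, encrypt_complaint=false, escrow_audit_trail=true, escrow_certificate=false, purge_cache=true, reject_ballot=false, report_minutes=true, stand_down=true); no atom is both obligatory and forbidden, so the set is consistent.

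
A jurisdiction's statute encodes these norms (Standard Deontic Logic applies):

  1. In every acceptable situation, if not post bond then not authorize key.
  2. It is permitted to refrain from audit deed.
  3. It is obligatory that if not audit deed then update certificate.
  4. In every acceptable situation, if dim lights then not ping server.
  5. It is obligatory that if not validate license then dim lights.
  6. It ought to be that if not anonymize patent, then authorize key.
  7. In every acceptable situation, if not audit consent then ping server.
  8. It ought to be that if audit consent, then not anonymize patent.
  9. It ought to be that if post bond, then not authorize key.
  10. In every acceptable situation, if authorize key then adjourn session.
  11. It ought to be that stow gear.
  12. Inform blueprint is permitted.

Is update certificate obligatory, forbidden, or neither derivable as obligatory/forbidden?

Neither

Premise 3 is O(¬audit_deed → update_certificate), but O(¬audit_deed) is not derivable from the premises (the permission P(¬audit_deed) asserts only ¬O(audit_deed), not O(¬audit_deed)), so it does not yield O(update_certificate).
No premise or chain of K-axiom applications forces O(update_certificate), and none forces O(¬update_certificate). So update_certificate is neither obligatory nor forbidden under these norms.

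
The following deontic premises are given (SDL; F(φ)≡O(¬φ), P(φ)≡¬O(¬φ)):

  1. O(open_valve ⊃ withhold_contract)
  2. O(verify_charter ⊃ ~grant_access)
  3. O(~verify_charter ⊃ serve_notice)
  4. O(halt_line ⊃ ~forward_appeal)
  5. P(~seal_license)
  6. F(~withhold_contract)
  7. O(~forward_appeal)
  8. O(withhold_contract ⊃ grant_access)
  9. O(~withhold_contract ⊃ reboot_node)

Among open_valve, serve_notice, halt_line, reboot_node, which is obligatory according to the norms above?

Premise 6 is F(~withhold_contract), i.e. O(withhold_contract).
From O(withhold_contract) and premise 8, O(withhold_contract ⊃ grant_access), we obtain O(grant_access).
The contrapositive of premise 2 (O(verify_charter ⊃ ~grant_access)) is O(grant_access ⊃ ~verify_charter), and O(grant_access) is already established, so O(~verify_charter).
With premise 3, O(~verify_charter ⊃ serve_notice), the K-axiom yields O(serve_notice).
So O(serve_notice) holds — serve_notice is obligatory. None of the other listed options is made obligatory by any chain of premises.

serve_notice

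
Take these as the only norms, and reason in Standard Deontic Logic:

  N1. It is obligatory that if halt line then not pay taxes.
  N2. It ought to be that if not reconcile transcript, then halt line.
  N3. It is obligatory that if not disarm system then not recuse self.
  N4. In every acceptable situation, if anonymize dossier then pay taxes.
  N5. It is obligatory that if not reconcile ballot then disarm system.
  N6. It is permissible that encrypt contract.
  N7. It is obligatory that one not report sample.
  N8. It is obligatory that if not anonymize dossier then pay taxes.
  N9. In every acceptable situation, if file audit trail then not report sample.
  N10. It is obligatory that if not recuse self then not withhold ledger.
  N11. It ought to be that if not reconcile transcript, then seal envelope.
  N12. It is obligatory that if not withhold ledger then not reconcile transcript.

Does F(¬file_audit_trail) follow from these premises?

No

Premise 9 is O(file_audit_trail → ¬report_sample); even if O(¬report_sample) held, inferring O(file_audit_trail) would be affirming the consequent — invalid.
No other premise forces O(file_audit_trail). An ideal world satisfying every premise can still have ¬file_audit_trail true, so F(¬file_audit_trail) is not derivable.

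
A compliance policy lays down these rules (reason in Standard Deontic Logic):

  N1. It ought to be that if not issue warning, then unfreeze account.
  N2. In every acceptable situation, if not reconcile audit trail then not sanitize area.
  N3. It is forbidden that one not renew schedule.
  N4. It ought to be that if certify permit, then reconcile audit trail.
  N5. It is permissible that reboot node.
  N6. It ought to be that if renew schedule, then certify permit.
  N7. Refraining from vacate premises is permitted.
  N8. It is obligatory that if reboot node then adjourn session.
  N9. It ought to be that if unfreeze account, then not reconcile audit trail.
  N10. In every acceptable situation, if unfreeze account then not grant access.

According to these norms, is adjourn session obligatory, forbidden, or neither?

Neither

Premise 8 is O(reboot_node → adjourn_session), but O(reboot_node) is not derivable from the premises (the permission P(reboot_node) asserts only ¬O(¬reboot_node), not O(reboot_node)), so it does not yield O(adjourn_session).
No premise or chain of K-axiom applications forces O(adjourn_session), and none forces O(¬adjourn_session). So adjourn_session is neither obligatory nor forbidden under these norms.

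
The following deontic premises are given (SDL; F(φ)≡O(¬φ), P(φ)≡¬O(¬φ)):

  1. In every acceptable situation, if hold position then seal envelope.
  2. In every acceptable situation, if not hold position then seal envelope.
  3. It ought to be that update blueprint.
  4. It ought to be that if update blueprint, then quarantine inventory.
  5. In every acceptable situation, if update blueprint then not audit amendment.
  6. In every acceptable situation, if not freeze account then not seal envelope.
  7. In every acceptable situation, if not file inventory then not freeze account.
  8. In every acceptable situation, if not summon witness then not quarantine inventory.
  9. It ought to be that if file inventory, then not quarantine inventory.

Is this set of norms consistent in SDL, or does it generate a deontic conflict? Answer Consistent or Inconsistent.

Inconsistent

By case analysis on ¬hold_position: premise 2 gives O(¬hold_position → seal_envelope) and premise 1 gives O(hold_position → seal_envelope), so O(seal_envelope) either way.
Premise 6, O(¬freeze_account → ¬seal_envelope), contraposes to O(seal_envelope → freeze_account); with O(seal_envelope) we get O(freeze_account).
The contrapositive of premise 7 (O(¬file_inventory → ¬freeze_account)) is O(freeze_account → file_inventory), and O(freeze_account) is already established, so O(file_inventory).
From O(file_inventory) and premise 9, O(file_inventory → ¬quarantine_inventory), we obtain O(¬quarantine_inventory).
Premise 4 is O(update_blueprint → quarantine_inventory); contrapositively O(¬quarantine_inventory → ¬update_blueprint). Since O(¬quarantine_inventory) holds, K gives O(¬update_blueprint).
Yet premise 3 states O(update_blueprint).
We now have both O(¬update_blueprint) and O(update_blueprint) — update_blueprint is simultaneously obligatory and forbidden, violating the D-axiom.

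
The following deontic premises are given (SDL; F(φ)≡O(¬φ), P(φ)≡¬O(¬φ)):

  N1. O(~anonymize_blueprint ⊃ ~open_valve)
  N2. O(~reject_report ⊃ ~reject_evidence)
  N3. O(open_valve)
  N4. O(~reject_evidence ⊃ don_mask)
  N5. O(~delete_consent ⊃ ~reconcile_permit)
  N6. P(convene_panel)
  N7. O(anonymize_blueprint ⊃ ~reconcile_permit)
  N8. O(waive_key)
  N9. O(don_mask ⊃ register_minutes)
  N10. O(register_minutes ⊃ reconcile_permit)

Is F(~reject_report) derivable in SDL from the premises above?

Yes

Premise 3 states O(open_valve) outright.
Premise 1, O(~anonymize_blueprint ⊃ ~open_valve), contraposes to O(open_valve ⊃ anonymize_blueprint); with O(open_valve) we get O(anonymize_blueprint).
Applying K to premise 7 (O(anonymize_blueprint ⊃ ~reconcile_permit)) and O(anonymize_blueprint) yields O(~reconcile_permit).
The contrapositive of premise 10 (O(register_minutes ⊃ reconcile_permit)) is O(~reconcile_permit ⊃ ~register_minutes), and O(~reconcile_permit) is already established, so O(~register_minutes).
Premise 9, O(don_mask ⊃ register_minutes), contraposes to O(~register_minutes ⊃ ~don_mask); with O(~register_minutes) we get O(~don_mask).
Premise 4, O(~reject_evidence ⊃ don_mask), contraposes to O(~don_mask ⊃ reject_evidence); with O(~don_mask) we get O(reject_evidence).
The contrapositive of premise 2 (O(~reject_report ⊃ ~reject_evidence)) is O(reject_evidence ⊃ reject_report), and O(reject_evidence) is already established, so O(reject_report).
Premises 5, 6, 8 do not contribute to this derivation.
So O(reject_report) holds, i.e. F(~reject_report). The claim follows.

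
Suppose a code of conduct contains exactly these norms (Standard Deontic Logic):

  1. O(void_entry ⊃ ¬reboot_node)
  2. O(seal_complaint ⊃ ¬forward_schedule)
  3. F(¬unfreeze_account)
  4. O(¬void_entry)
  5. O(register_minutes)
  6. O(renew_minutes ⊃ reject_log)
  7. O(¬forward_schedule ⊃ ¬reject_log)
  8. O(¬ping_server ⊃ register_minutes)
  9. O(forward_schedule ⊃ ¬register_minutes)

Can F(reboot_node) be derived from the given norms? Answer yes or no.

No

Premise 1 is O(void_entry ⊃ ¬reboot_node), but O(void_entry) is not derivable from the premises, so it does not yield O(¬reboot_node).
No other premise forces O(¬reboot_node). An ideal world satisfying every premise can still have reboot_node true, so F(reboot_node) is not derivable.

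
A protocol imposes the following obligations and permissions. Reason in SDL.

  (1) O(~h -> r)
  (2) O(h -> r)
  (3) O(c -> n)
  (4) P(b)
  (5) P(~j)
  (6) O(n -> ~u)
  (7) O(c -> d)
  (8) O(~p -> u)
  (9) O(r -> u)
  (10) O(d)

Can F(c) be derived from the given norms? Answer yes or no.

Premises 2 and 1 are O(h -> r) and O(~h -> r); every ideal world satisfies h or ~h, so in either case r holds — hence O(r).
Premise 9 is O(r -> u); since O(r), deontic closure gives O(u).
Premise 6, O(n -> ~u), contraposes to O(u -> ~n); with O(u) we get O(~n).
Premise 3, O(c -> n), contraposes to O(~n -> ~c); with O(~n) we get O(~c).
Premises 4, 5, 7, 8, 10 do not contribute to this derivation.
So O(~c) holds, i.e. F(c). The claim follows.

Yes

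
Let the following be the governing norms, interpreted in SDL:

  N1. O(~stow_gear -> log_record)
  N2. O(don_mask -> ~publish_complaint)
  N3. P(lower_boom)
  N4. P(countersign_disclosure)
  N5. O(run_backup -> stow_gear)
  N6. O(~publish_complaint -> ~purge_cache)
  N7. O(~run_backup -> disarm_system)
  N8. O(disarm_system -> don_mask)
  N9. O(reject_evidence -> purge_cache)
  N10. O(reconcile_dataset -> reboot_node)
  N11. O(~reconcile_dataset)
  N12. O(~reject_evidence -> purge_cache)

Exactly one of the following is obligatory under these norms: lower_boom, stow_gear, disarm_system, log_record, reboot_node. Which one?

By case analysis on reject_evidence: premise 9 gives O(reject_evidence -> purge_cache) and premise 12 gives O(~reject_evidence -> purge_cache), so O(purge_cache) either way.
Premise 6 is O(~publish_complaint -> ~purge_cache); contrapositively O(purge_cache -> publish_complaint). Since O(purge_cache) holds, K gives O(publish_complaint).
Premise 2 is O(don_mask -> ~publish_complaint); contrapositively O(publish_complaint -> ~don_mask). Since O(publish_complaint) holds, K gives O(~don_mask).
Premise 8 is O(disarm_system -> don_mask); contrapositively O(~don_mask -> ~disarm_system). Since O(~don_mask) holds, K gives O(~disarm_system).
Premise 7, O(~run_backup -> disarm_system), contraposes to O(~disarm_system -> run_backup); with O(~disarm_system) we get O(run_backup).
From O(run_backup) and premise 5, O(run_backup -> stow_gear), we obtain O(stow_gear).
So O(stow_gear) holds — stow_gear is obligatory. None of the other listed options is made obligatory by any chain of premises.

stow_gear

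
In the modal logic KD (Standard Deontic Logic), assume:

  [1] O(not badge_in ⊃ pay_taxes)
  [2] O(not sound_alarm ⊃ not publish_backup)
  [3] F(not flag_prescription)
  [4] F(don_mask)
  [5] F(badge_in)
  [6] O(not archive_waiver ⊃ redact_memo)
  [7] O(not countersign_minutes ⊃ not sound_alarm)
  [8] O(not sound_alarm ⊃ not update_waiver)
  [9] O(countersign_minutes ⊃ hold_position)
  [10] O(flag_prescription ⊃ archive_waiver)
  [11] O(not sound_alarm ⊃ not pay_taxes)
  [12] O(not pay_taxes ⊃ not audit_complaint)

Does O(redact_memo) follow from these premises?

No

Premise 6 is O(not archive_waiver ⊃ redact_memo), but O(not archive_waiver) is not derivable from the premises, so it does not yield O(redact_memo).
No other premise forces O(redact_memo). An ideal world satisfying every premise can still have redact_memo false, so O(redact_memo) is not derivable.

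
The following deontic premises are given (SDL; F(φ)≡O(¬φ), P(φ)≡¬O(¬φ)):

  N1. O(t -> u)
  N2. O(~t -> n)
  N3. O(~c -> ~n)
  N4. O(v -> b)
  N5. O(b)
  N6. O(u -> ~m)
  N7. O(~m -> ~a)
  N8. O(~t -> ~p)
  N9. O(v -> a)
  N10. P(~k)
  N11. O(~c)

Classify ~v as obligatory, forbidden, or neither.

Obligatory

From premise 11 we have O(~c).
With premise 3, O(~c -> ~n), the K-axiom yields O(~n).
Premise 2, O(~t -> n), contraposes to O(~n -> t); with O(~n) we get O(t).
From O(t) and premise 1, O(t -> u), we obtain O(u).
Applying K to premise 6 (O(u -> ~m)) and O(u) yields O(~m).
Premise 7 is O(~m -> ~a); since O(~m), deontic closure gives O(~a).
Premise 9, O(v -> a), contraposes to O(~a -> ~v); with O(~a) we get O(~v).
Premises 4, 5, 8, 10 do not contribute to this derivation.
Hence ~v is obligatory.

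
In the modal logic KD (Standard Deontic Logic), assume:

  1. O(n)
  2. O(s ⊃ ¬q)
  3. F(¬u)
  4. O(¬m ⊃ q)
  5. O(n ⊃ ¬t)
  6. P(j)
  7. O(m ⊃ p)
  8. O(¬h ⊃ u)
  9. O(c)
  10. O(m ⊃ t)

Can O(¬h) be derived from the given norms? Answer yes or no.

Premise 8 is O(¬h ⊃ u); even if O(u) held, inferring O(¬h) would be affirming the consequent — invalid.
No other premise forces O(¬h). An ideal world satisfying every premise can still have ¬h false, so O(¬h) is not derivable.

No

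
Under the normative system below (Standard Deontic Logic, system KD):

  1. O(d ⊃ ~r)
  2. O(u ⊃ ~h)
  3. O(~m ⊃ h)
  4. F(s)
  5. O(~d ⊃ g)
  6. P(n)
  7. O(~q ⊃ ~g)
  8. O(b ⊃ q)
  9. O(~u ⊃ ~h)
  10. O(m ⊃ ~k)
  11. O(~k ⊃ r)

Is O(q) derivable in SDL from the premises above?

Yes

By case analysis on ~u: premise 9 gives O(~u ⊃ ~h) and premise 2 gives O(u ⊃ ~h), so O(~h) either way.
Premise 3 is O(~m ⊃ h); contrapositively O(~h ⊃ m). Since O(~h) holds, K gives O(m).
Premise 10 is O(m ⊃ ~k); since O(m), deontic closure gives O(~k).
Premise 11 is O(~k ⊃ r); since O(~k), deontic closure gives O(r).
Premise 1, O(d ⊃ ~r), contraposes to O(r ⊃ ~d); with O(r) we get O(~d).
From O(~d) and premise 5, O(~d ⊃ g), we obtain O(g).
Premise 7 is O(~q ⊃ ~g); contrapositively O(g ⊃ q). Since O(g) holds, K gives O(q).
Premises 4, 6, 8 do not contribute to this derivation.
So O(q) follows.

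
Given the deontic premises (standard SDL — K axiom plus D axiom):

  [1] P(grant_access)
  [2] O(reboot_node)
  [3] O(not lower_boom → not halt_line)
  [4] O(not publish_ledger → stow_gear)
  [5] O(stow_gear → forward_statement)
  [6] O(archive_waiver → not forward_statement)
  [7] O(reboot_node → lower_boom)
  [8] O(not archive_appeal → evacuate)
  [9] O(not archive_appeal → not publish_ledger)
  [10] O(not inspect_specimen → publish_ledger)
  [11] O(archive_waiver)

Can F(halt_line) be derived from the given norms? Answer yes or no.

No

Premise 3 is O(not lower_boom → not halt_line), but O(not lower_boom) is not derivable from the premises, so it does not yield O(not halt_line).
No other premise forces O(not halt_line). An ideal world satisfying every premise can still have halt_line true, so F(halt_line) is not derivable.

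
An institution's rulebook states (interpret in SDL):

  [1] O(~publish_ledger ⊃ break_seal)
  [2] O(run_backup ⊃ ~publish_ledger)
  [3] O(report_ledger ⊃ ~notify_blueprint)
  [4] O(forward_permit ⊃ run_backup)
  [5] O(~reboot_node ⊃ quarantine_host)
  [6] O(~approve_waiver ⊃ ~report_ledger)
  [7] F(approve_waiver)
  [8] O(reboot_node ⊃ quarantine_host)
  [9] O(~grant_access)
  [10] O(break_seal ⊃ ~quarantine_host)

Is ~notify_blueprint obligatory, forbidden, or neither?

Premise 3 is O(report_ledger ⊃ ~notify_blueprint), but O(report_ledger) is not derivable from the premises, so it does not yield O(~notify_blueprint).
No premise or chain of K-axiom applications forces O(~notify_blueprint), and none forces O(notify_blueprint). So ~notify_blueprint is neither obligatory nor forbidden under these norms.

Neither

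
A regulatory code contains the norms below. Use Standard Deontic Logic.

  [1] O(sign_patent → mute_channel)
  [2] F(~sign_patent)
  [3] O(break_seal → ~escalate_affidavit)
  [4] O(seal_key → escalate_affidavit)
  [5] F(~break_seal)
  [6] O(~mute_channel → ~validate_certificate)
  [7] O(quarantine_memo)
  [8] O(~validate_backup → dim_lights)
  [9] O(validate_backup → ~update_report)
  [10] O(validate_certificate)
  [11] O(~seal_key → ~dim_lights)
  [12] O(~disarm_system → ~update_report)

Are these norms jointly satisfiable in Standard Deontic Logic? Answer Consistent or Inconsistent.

Premise 6 is O(~mute_channel → ~validate_certificate), but O(~mute_channel) is not derivable from the premises, so it does not yield O(~validate_certificate).
So O(~validate_certificate) is not derivable, and the apparent clash with O(validate_certificate) does not arise.
A world satisfying every obligation exists (e.g. break_seal=true, dim_lights=false, disarm_system=false, escalate_affidavit=false, mute_channel=true, quarantine_memo=true, seal_key=false, sign_patent=true, update_report=false, validate_backup=true, validate_certificate=true); no atom is both obligatory and forbidden, so the set is consistent.

Consistent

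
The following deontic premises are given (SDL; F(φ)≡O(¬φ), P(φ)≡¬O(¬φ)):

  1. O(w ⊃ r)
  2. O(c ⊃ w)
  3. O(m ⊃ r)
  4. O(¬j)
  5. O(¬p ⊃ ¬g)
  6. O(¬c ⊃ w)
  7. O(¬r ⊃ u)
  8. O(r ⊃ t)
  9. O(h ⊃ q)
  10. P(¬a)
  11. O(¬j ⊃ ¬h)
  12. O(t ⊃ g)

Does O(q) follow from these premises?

No

Premise 9 is O(h ⊃ q), but O(h) is not derivable from the premises, so it does not yield O(q).
No other premise forces O(q). An ideal world satisfying every premise can still have q false, so O(q) is not derivable.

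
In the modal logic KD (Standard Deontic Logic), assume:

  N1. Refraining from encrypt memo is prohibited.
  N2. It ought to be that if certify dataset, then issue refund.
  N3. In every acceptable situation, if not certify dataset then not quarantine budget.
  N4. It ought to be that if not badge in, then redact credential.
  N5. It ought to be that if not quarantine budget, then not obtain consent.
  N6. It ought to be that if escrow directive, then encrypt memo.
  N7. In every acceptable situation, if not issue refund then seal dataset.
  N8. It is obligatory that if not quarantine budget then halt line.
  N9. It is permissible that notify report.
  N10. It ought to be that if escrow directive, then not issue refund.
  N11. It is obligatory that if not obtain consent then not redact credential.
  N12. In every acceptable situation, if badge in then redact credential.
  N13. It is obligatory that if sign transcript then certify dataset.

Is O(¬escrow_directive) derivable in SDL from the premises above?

By case analysis on badge_in: premise 12 gives O(badge_in → redact_credential) and premise 4 gives O(¬badge_in → redact_credential), so O(redact_credential) either way.
Premise 11, O(¬obtain_consent → ¬redact_credential), contraposes to O(redact_credential → obtain_consent); with O(redact_credential) we get O(obtain_consent).
Premise 5, O(¬quarantine_budget → ¬obtain_consent), contraposes to O(obtain_consent → quarantine_budget); with O(obtain_consent) we get O(quarantine_budget).
The contrapositive of premise 3 (O(¬certify_dataset → ¬quarantine_budget)) is O(quarantine_budget → certify_dataset), and O(quarantine_budget) is already established, so O(certify_dataset).
Premise 2 is O(certify_dataset → issue_refund); since O(certify_dataset), deontic closure gives O(issue_refund).
The contrapositive of premise 10 (O(escrow_directive → ¬issue_refund)) is O(issue_refund → ¬escrow_directive), and O(issue_refund) is already established, so O(¬escrow_directive).
Premises 1, 6, 7, 8, 9, 13 do not contribute to this derivation.
So O(¬escrow_directive) follows.

Yes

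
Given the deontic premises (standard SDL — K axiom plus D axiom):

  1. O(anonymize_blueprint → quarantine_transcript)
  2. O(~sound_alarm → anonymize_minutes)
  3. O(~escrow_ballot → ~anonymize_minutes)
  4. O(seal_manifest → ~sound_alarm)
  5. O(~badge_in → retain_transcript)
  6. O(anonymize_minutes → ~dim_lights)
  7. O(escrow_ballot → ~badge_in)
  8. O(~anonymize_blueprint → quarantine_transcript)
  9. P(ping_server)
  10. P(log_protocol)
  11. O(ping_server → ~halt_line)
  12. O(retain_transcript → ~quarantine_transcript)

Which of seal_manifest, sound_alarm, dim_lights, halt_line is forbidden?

Premises 1 and 8 cover both cases: O(anonymize_blueprint → quarantine_transcript) and O(~anonymize_blueprint → quarantine_transcript). Since anonymize_blueprint ∨ ~anonymize_blueprint is a tautology, O(quarantine_transcript) follows.
Premise 12 is O(retain_transcript → ~quarantine_transcript); contrapositively O(quarantine_transcript → ~retain_transcript). Since O(quarantine_transcript) holds, K gives O(~retain_transcript).
Premise 5 is O(~badge_in → retain_transcript); contrapositively O(~retain_transcript → badge_in). Since O(~retain_transcript) holds, K gives O(badge_in).
Premise 7, O(escrow_ballot → ~badge_in), contraposes to O(badge_in → ~escrow_ballot); with O(badge_in) we get O(~escrow_ballot).
From O(~escrow_ballot) and premise 3, O(~escrow_ballot → ~anonymize_minutes), we obtain O(~anonymize_minutes).
The contrapositive of premise 2 (O(~sound_alarm → anonymize_minutes)) is O(~anonymize_minutes → sound_alarm), and O(~anonymize_minutes) is already established, so O(sound_alarm).
The contrapositive of premise 4 (O(seal_manifest → ~sound_alarm)) is O(sound_alarm → ~seal_manifest), and O(sound_alarm) is already established, so O(~seal_manifest).
So O(~seal_manifest) holds, i.e. seal_manifest is forbidden. None of the other listed options is forbidden under the premises.

seal_manifest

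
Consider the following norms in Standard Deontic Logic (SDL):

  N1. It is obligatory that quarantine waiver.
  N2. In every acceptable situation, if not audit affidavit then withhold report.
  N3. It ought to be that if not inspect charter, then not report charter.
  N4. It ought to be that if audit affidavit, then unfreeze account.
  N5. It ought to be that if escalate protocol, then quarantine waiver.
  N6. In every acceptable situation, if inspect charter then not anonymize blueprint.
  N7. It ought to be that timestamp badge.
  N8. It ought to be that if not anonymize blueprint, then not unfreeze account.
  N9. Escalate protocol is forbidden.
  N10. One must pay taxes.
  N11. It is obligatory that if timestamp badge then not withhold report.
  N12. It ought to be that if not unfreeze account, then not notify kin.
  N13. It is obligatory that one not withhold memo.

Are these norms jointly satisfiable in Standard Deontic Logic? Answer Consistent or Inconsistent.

Premise 5 is O(escalate_protocol → quarantine_waiver); even if O(quarantine_waiver) held, inferring O(escalate_protocol) would be affirming the consequent — invalid.
So O(escalate_protocol) is not derivable, and the apparent clash with O(¬escalate_protocol) does not arise.
A world satisfying every obligation exists (e.g. anonymize_blueprint=true, audit_affidavit=true, escalate_protocol=false, inspect_charter=false, notify_kin=false, pay_taxes=true, quarantine_waiver=true, report_charter=false, timestamp_badge=true, unfreeze_account=true, withhold_memo=false, withhold_report=false); no atom is both obligatory and forbidden, so the set is consistent.

Consistent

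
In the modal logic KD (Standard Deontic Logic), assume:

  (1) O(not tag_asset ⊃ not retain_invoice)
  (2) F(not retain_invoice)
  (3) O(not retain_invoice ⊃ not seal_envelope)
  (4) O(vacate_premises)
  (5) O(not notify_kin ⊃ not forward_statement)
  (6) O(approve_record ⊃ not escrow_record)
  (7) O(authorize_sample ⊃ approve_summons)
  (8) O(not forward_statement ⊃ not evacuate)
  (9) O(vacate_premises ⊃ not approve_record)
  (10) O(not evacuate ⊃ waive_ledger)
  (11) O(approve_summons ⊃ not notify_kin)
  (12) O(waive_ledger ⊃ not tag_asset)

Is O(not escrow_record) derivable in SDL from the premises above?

No

Premise 6 is O(approve_record ⊃ not escrow_record), but O(approve_record) is not derivable from the premises, so it does not yield O(not escrow_record).
No other premise forces O(not escrow_record). An ideal world satisfying every premise can still have not escrow_record false, so O(not escrow_record) is not derivable.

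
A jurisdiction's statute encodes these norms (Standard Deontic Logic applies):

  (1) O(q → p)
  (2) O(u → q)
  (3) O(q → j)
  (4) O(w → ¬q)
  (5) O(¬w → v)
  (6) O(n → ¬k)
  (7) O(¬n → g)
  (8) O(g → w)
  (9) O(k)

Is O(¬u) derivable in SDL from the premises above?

Yes

From premise 9 we have O(k).
The contrapositive of premise 6 (O(n → ¬k)) is O(k → ¬n), and O(k) is already established, so O(¬n).
Applying K to premise 7 (O(¬n → g)) and O(¬n) yields O(g).
Premise 8 is O(g → w); since O(g), deontic closure gives O(w).
From O(w) and premise 4, O(w → ¬q), we obtain O(¬q).
Premise 2, O(u → q), contraposes to O(¬q → ¬u); with O(¬q) we get O(¬u).
Premises 1, 3, 5 do not contribute to this derivation.
So O(¬u) follows.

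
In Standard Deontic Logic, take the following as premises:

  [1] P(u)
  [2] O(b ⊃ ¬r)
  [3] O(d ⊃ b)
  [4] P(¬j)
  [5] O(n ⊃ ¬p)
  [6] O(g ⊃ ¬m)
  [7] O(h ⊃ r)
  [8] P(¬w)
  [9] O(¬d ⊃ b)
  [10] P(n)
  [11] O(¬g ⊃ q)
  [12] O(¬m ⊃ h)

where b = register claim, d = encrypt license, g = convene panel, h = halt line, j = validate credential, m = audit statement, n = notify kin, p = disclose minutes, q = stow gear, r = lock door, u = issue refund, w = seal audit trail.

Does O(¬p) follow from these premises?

No

Premise 5 is O(n ⊃ ¬p), but O(n) is not derivable from the premises (the permission P(n) asserts only ¬O(¬n), not O(n)), so it does not yield O(¬p).
No other premise forces O(¬p). An ideal world satisfying every premise can still have ¬p false, so O(¬p) is not derivable.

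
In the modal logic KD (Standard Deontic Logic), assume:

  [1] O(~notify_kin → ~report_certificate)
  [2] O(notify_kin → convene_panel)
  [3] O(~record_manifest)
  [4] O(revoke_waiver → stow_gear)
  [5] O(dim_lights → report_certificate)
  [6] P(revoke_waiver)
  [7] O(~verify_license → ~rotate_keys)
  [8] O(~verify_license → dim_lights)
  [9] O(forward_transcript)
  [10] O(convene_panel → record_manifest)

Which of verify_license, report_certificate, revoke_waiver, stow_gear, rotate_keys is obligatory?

Premise 3 states O(~record_manifest) outright.
Premise 10, O(convene_panel → record_manifest), contraposes to O(~record_manifest → ~convene_panel); with O(~record_manifest) we get O(~convene_panel).
Premise 2, O(notify_kin → convene_panel), contraposes to O(~convene_panel → ~notify_kin); with O(~convene_panel) we get O(~notify_kin).
From O(~notify_kin) and premise 1, O(~notify_kin → ~report_certificate), we obtain O(~report_certificate).
Premise 5, O(dim_lights → report_certificate), contraposes to O(~report_certificate → ~dim_lights); with O(~report_certificate) we get O(~dim_lights).
Premise 8, O(~verify_license → dim_lights), contraposes to O(~dim_lights → verify_license); with O(~dim_lights) we get O(verify_license).
So O(verify_license) holds — verify_license is obligatory. None of the other listed options is made obligatory by any chain of premises.

verify_license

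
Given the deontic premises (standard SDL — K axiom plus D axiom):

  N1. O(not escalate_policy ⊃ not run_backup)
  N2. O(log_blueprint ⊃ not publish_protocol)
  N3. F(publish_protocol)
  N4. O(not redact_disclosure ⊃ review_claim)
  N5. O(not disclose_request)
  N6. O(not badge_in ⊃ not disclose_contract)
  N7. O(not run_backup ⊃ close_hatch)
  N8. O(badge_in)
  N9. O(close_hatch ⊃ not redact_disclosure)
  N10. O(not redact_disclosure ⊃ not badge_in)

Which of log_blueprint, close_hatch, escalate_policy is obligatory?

escalate_policy

From premise 8 we have O(badge_in).
The contrapositive of premise 10 (O(not redact_disclosure ⊃ not badge_in)) is O(badge_in ⊃ redact_disclosure), and O(badge_in) is already established, so O(redact_disclosure).
Premise 9, O(close_hatch ⊃ not redact_disclosure), contraposes to O(redact_disclosure ⊃ not close_hatch); with O(redact_disclosure) we get O(not close_hatch).
Premise 7, O(not run_backup ⊃ close_hatch), contraposes to O(not close_hatch ⊃ run_backup); with O(not close_hatch) we get O(run_backup).
Premise 1, O(not escalate_policy ⊃ not run_backup), contraposes to O(run_backup ⊃ escalate_policy); with O(run_backup) we get O(escalate_policy).
So O(escalate_policy) holds — escalate_policy is obligatory. None of the other listed options is made obligatory by any chain of premises.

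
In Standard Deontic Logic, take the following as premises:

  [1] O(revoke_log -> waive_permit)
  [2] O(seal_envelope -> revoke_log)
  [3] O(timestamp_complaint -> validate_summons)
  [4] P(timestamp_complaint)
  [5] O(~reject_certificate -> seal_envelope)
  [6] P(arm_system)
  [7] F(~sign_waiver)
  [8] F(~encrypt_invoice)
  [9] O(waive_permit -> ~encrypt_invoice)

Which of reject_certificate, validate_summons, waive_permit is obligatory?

reject_certificate

Premise 8 is F(~encrypt_invoice), i.e. O(encrypt_invoice).
The contrapositive of premise 9 (O(waive_permit -> ~encrypt_invoice)) is O(encrypt_invoice -> ~waive_permit), and O(encrypt_invoice) is already established, so O(~waive_permit).
The contrapositive of premise 1 (O(revoke_log -> waive_permit)) is O(~waive_permit -> ~revoke_log), and O(~waive_permit) is already established, so O(~revoke_log).
Premise 2, O(seal_envelope -> revoke_log), contraposes to O(~revoke_log -> ~seal_envelope); with O(~revoke_log) we get O(~seal_envelope).
Premise 5, O(~reject_certificate -> seal_envelope), contraposes to O(~seal_envelope -> reject_certificate); with O(~seal_envelope) we get O(reject_certificate).
So O(reject_certificate) holds — reject_certificate is obligatory. None of the other listed options is made obligatory by any chain of premises.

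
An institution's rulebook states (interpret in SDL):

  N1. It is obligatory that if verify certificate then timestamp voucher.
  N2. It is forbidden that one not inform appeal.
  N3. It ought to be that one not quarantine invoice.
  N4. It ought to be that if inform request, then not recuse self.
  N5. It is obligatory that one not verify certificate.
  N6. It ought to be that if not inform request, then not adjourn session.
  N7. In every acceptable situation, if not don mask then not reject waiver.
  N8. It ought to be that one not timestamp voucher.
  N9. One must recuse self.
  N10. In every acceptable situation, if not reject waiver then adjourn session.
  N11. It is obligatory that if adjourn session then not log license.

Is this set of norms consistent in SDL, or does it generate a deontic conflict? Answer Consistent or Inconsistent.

Premise 1 is O(verify_certificate → timestamp_voucher), but O(verify_certificate) is not derivable from the premises, so it does not yield O(timestamp_voucher).
So O(timestamp_voucher) is not derivable, and the apparent clash with O(¬timestamp_voucher) does not arise.
A world satisfying every obligation exists (e.g. adjourn_session=false, don_mask=true, inform_appeal=true, inform_request=false, log_license=false, quarantine_invoice=false, recuse_self=true, reject_waiver=true, timestamp_voucher=false, verify_certificate=false); no atom is both obligatory and forbidden, so the set is consistent.

Consistent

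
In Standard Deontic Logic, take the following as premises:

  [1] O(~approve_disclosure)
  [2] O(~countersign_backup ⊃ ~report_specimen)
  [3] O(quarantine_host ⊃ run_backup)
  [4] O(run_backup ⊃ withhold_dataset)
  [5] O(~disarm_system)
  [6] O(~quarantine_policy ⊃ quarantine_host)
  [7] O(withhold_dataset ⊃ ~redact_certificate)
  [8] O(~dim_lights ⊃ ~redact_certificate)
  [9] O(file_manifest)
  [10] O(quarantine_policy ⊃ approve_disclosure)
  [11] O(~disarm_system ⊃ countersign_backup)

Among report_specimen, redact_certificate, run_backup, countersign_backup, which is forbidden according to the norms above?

redact_certificate

Premise 1 states O(~approve_disclosure) outright.
Premise 10, O(quarantine_policy ⊃ approve_disclosure), contraposes to O(~approve_disclosure ⊃ ~quarantine_policy); with O(~approve_disclosure) we get O(~quarantine_policy).
Applying K to premise 6 (O(~quarantine_policy ⊃ quarantine_host)) and O(~quarantine_policy) yields O(quarantine_host).
Premise 3 is O(quarantine_host ⊃ run_backup); since O(quarantine_host), deontic closure gives O(run_backup).
Applying K to premise 4 (O(run_backup ⊃ withhold_dataset)) and O(run_backup) yields O(withhold_dataset).
From O(withhold_dataset) and premise 7, O(withhold_dataset ⊃ ~redact_certificate), we obtain O(~redact_certificate).
So O(~redact_certificate) holds, i.e. redact_certificate is forbidden. None of the other listed options is forbidden under the premises.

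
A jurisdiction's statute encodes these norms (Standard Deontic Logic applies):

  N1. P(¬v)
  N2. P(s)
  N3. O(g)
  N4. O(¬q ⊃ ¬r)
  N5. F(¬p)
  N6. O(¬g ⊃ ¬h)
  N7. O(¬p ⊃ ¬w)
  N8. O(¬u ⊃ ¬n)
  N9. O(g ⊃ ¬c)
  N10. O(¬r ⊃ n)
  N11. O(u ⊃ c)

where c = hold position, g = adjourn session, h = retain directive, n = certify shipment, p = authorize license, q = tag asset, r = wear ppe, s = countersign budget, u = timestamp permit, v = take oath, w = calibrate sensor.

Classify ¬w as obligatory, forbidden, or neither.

Neither

Premise 7 is O(¬p ⊃ ¬w), but O(¬p) is not derivable from the premises, so it does not yield O(¬w).
No premise or chain of K-axiom applications forces O(¬w), and none forces O(w). So ¬w is neither obligatory nor forbidden under these norms.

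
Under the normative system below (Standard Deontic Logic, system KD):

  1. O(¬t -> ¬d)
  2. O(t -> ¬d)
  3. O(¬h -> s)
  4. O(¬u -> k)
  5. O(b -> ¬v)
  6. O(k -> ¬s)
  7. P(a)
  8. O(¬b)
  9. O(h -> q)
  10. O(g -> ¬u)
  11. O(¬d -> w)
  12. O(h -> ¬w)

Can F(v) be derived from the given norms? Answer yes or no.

No

Premise 5 is O(b -> ¬v), but O(b) is not derivable from the premises, so it does not yield O(¬v).
No other premise forces O(¬v). An ideal world satisfying every premise can still have v true, so F(v) is not derivable.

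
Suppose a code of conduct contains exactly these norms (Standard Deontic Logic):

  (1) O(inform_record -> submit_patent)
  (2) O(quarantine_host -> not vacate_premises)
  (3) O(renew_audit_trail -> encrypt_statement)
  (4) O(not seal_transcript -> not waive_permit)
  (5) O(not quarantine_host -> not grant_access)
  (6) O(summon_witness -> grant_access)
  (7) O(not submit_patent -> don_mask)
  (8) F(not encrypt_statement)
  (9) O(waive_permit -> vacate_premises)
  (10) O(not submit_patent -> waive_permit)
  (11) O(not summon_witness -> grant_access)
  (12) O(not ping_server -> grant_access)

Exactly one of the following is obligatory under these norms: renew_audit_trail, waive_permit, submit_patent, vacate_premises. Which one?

Premises 6 and 11 are O(summon_witness -> grant_access) and O(not summon_witness -> grant_access); every ideal world satisfies summon_witness or not summon_witness, so in either case grant_access holds — hence O(grant_access).
Premise 5, O(not quarantine_host -> not grant_access), contraposes to O(grant_access -> quarantine_host); with O(grant_access) we get O(quarantine_host).
Applying K to premise 2 (O(quarantine_host -> not vacate_premises)) and O(quarantine_host) yields O(not vacate_premises).
Premise 9 is O(waive_permit -> vacate_premises); contrapositively O(not vacate_premises -> not waive_permit). Since O(not vacate_premises) holds, K gives O(not waive_permit).
Premise 10 is O(not submit_patent -> waive_permit); contrapositively O(not waive_permit -> submit_patent). Since O(not waive_permit) holds, K gives O(submit_patent).
So O(submit_patent) holds — submit_patent is obligatory. None of the other listed options is made obligatory by any chain of premises.

submit_patent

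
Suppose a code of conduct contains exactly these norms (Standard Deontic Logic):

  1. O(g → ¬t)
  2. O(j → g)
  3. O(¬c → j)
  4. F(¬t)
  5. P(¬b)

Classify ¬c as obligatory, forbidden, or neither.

Premise 4 is F(¬t), i.e. O(t).
The contrapositive of premise 1 (O(g → ¬t)) is O(t → ¬g), and O(t) is already established, so O(¬g).
The contrapositive of premise 2 (O(j → g)) is O(¬g → ¬j), and O(¬g) is already established, so O(¬j).
Premise 3 is O(¬c → j); contrapositively O(¬j → c). Since O(¬j) holds, K gives O(c).
Premise 5 does not contribute to this derivation.
Thus O(c), which is F(¬c): ¬c is forbidden.

Forbidden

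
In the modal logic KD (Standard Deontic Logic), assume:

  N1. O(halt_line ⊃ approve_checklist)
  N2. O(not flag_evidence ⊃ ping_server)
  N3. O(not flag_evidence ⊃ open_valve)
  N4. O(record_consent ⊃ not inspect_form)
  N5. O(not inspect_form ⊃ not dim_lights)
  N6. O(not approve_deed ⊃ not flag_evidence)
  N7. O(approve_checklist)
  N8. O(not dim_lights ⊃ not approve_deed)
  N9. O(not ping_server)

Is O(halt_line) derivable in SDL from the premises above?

Premise 1 is O(halt_line ⊃ approve_checklist); even if O(approve_checklist) held, inferring O(halt_line) would be affirming the consequent — invalid.
No other premise forces O(halt_line). An ideal world satisfying every premise can still have halt_line false, so O(halt_line) is not derivable.

No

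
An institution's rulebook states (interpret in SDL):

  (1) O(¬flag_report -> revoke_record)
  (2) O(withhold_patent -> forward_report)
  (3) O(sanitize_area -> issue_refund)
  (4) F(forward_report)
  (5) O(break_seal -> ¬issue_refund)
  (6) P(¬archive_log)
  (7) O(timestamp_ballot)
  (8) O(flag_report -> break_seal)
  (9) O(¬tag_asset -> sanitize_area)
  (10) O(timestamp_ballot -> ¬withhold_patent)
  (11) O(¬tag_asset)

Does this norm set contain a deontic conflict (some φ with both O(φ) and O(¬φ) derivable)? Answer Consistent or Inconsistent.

Consistent

Premise 2 is O(withhold_patent -> forward_report), but O(withhold_patent) is not derivable from the premises, so it does not yield O(forward_report).
So O(forward_report) is not derivable, and the apparent clash with O(¬forward_report) does not arise.
A world satisfying every obligation exists (e.g. archive_log=false, break_seal=false, flag_report=false, forward_report=false, issue_refund=true, revoke_record=true, sanitize_area=true, tag_asset=false, timestamp_ballot=true, withhold_patent=false); no atom is both obligatory and forbidden, so the set is consistent.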